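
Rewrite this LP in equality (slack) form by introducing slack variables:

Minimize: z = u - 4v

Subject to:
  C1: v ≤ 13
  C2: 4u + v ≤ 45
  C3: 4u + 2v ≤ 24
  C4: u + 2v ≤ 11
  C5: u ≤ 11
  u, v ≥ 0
min z = u - 4v

s.t.
  v + s1 = 13
  4u + v + s2 = 45
  4u + 2v + s3 = 24
  u + 2v + s4 = 11
  u + s5 = 11
  u, v, s1, s2, s3, s4, s5 ≥ 0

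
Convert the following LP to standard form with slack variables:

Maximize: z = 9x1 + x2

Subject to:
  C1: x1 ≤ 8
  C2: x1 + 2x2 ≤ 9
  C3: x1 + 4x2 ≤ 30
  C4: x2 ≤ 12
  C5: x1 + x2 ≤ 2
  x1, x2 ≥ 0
max z = 9x1 + x2

s.t.
  x1 + s1 = 8
  x1 + 2x2 + s2 = 9
  x1 + 4x2 + s3 = 30
  x2 + s4 = 12
  x1 + x2 + s5 = 2
  x1, x2, s1, s2, s3, s4, s5 ≥ 0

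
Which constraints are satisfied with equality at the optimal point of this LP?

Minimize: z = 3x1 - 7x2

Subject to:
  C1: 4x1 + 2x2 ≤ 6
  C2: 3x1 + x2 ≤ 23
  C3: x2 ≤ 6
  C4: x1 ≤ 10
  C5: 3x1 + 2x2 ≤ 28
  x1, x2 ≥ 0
Optimal: x1 = 0, x2 = 3
Slack at optimum:
  C1: slack = 0 (binding)
  C2: slack = 20
  C3: slack = 3
  C4: slack = 10
  C5: slack = 22
  x1 ≥ 0: x1 = 0 (binding)
  x2 ≥ 0: x2 = 3
Binding constraints: C1, x1 ≥ 0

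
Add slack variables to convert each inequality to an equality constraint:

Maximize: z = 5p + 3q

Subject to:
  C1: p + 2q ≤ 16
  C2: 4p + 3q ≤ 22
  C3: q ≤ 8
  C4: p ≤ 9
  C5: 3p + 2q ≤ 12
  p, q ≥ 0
max z = 5p + 3q

s.t.
  p + 2q + s1 = 16
  4p + 3q + s2 = 22
  q + s3 = 8
  p + s4 = 9
  3p + 2q + s5 = 12
  p, q, s1, s2, s3, s4, s5 ≥ 0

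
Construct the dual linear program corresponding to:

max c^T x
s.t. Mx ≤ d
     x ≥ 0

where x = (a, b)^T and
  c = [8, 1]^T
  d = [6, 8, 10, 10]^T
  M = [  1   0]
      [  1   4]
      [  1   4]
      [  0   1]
Minimize: z = 6y1 + 8y2 + 10y3 + 10y4

Subject to:
  C1: -y1 - y2 - y3 ≤ -8
  C2: -4y2 - 4y3 - y4 ≤ -1
  y1, y2, y3, y4 ≥ 0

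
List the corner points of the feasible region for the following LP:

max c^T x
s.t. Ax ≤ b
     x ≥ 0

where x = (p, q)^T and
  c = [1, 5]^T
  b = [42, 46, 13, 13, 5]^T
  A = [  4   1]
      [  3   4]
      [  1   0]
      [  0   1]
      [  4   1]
Each vertex is the intersection of two constraint boundaries that also satisfies all remaining constraints:
  p = 0 and q = 0 → (0, 0)
  4p + q = 5 and q = 0 → (1.25, 0)
  4p + q = 5 and p = 0 → (0, 5)

Vertices: (0, 0), (1.25, 0), (0, 5)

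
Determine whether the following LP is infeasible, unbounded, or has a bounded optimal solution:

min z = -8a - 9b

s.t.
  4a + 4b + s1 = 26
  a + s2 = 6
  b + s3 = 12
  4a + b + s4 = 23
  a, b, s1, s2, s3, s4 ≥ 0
The point (0, 6.5) satisfies every constraint, so the LP is feasible; the constraints give a ≤ 6 and b ≤ 12, which with a, b ≥ 0 keep the feasible region inside a bounded box. A feasible, bounded LP attains a finite optimum at a vertex.

Evaluating z = -8a - 9b at each vertex:
  (0, 0): z = 0
  (5.75, 0): z = -46
  (5.5, 1): z = -53
  (0, 6.5): z = -58.5

Bounded optimum: z* = -58.5 at (0, 6.5).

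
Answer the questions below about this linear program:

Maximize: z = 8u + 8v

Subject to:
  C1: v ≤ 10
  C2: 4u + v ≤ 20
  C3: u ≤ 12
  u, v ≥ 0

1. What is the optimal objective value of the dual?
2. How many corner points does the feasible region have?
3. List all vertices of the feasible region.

1. 100 (by strong duality, equal to the primal optimum)
2. 4
3. (0, 0), (5, 0), (2.5, 10), (0, 10)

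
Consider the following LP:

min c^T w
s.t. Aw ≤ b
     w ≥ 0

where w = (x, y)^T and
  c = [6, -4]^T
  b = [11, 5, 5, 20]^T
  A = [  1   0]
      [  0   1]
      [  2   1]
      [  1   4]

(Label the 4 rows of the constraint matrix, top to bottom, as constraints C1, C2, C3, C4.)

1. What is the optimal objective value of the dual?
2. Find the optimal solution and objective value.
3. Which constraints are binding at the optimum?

1. -20 (by strong duality, equal to the primal optimum)
2. x = 0, y = 5, z = -20
3. C2, C3, C4, x ≥ 0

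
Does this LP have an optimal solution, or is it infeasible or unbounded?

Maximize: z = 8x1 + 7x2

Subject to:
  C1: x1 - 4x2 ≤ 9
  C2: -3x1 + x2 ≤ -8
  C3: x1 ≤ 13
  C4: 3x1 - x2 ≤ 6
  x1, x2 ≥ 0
C4 requires 3x1 - x2 ≤ 6, while C2 (-3x1 + x2 ≤ -8) is equivalent to 3x1 - x2 ≥ 8. Together they would need 8 ≤ 3x1 - x2 ≤ 6, which is impossible since 8 > 6. No point satisfies all constraints.

Infeasible: no point satisfies all constraints simultaneously.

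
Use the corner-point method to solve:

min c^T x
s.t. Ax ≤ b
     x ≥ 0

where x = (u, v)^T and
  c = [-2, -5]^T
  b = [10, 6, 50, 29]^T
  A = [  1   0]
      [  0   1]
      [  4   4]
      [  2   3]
Each vertex is the intersection of two constraint boundaries that also satisfies all remaining constraints:
  u = 0 and v = 0 → (0, 0)
  u = 10 and v = 0 → (10, 0)
  u = 10 and 4u + 4v = 50 → (10, 2.5)
  4u + 4v = 50 and 2u + 3v = 29 → (8.5, 4)
  v = 6 and 2u + 3v = 29 → (5.5, 6)
  v = 6 and u = 0 → (0, 6)

Evaluating z = -2u - 5v at each vertex:
  (0, 0): z = 0
  (10, 0): z = -20
  (10, 2.5): z = -32.5
  (8.5, 4): z = -37
  (5.5, 6): z = -41
  (0, 6): z = -30

The minimum is at (5.5, 6) with z = -41.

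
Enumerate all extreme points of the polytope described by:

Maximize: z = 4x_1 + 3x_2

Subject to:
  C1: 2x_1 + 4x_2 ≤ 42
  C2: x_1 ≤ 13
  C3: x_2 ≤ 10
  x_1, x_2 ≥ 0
Each vertex is the intersection of two constraint boundaries that also satisfies all remaining constraints:
  x_1 = 0 and x_2 = 0 → (0, 0)
  x_1 = 13 and x_2 = 0 → (13, 0)
  2x_1 + 4x_2 = 42 and x_1 = 13 → (13, 4)
  2x_1 + 4x_2 = 42 and x_2 = 10 → (1, 10)
  x_2 = 10 and x_1 = 0 → (0, 10)

Vertices: (0, 0), (13, 0), (13, 4), (1, 10), (0, 10)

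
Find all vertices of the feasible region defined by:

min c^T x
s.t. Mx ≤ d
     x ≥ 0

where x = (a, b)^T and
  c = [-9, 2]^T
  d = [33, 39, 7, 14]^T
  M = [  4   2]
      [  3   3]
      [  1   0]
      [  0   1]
Each vertex is the intersection of two constraint boundaries that also satisfies all remaining constraints:
  a = 0 and b = 0 → (0, 0)
  a = 7 and b = 0 → (7, 0)
  4a + 2b = 33 and a = 7 → (7, 2.5)
  4a + 2b = 33 and 3a + 3b = 39 → (3.5, 9.5)
  3a + 3b = 39 and a = 0 → (0, 13)

Vertices: (0, 0), (7, 0), (7, 2.5), (3.5, 9.5), (0, 13)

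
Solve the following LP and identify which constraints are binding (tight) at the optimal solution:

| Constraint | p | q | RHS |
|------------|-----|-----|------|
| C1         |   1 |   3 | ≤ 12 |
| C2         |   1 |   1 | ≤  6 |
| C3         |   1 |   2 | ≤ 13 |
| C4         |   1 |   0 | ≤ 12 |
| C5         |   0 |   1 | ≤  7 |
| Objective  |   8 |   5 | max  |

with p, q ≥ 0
Optimal: p = 6, q = 0
Binding: C2, q ≥ 0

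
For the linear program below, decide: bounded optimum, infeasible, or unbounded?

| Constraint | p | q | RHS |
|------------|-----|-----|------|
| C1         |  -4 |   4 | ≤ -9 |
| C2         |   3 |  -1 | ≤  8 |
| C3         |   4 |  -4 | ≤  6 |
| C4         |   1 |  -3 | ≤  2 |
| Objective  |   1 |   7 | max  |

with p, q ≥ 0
C3 requires 4p - 4q ≤ 6, while C1 (-4p + 4q ≤ -9) is equivalent to 4p - 4q ≥ 9. Together they would need 9 ≤ 4p - 4q ≤ 6, which is impossible since 9 > 6. No point satisfies all constraints.

Infeasible: no point satisfies all constraints simultaneously.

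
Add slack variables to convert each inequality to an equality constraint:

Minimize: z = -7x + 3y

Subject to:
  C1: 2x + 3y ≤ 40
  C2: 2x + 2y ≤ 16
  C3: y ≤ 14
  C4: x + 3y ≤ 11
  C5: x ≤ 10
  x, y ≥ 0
min z = -7x + 3y

s.t.
  2x + 3y + s1 = 40
  2x + 2y + s2 = 16
  y + s3 = 14
  x + 3y + s4 = 11
  x + s5 = 10
  x, y, s1, s2, s3, s4, s5 ≥ 0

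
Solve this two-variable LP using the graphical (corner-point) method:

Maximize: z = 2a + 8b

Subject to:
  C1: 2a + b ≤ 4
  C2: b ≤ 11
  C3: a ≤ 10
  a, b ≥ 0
Each vertex is the intersection of two constraint boundaries that also satisfies all remaining constraints:
  a = 0 and b = 0 → (0, 0)
  2a + b = 4 and b = 0 → (2, 0)
  2a + b = 4 and a = 0 → (0, 4)

Evaluating z = 2a + 8b at each vertex:
  (0, 0): z = 0
  (2, 0): z = 4
  (0, 4): z = 32

The maximum is at (0, 4) with z = 32.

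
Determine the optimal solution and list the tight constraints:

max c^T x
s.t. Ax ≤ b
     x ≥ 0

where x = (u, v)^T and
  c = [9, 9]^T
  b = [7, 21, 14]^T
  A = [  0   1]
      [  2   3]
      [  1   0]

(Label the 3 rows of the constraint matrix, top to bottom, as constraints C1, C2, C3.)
Optimal: u = 10.5, v = 0
Binding: C2, v ≥ 0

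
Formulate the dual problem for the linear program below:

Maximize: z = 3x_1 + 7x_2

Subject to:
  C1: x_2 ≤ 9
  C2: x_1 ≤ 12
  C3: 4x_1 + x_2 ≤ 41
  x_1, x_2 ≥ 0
Minimize: z = 9y1 + 12y2 + 41y3

Subject to:
  C1: -y2 - 4y3 ≤ -3
  C2: -y1 - y3 ≤ -7
  y1, y2, y3 ≥ 0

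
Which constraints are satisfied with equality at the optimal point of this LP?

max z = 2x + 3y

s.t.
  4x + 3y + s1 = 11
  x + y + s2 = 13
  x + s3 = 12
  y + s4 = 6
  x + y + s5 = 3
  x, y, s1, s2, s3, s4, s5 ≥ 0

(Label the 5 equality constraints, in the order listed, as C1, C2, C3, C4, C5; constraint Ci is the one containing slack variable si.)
Optimal: x = 0, y = 3
Slack at optimum:
  C1: slack = 2
  C2: slack = 10
  C3: slack = 12
  C4: slack = 3
  C5: slack = 0 (binding)
  x ≥ 0: x = 0 (binding)
  y ≥ 0: y = 3
Binding constraints: C5, x ≥ 0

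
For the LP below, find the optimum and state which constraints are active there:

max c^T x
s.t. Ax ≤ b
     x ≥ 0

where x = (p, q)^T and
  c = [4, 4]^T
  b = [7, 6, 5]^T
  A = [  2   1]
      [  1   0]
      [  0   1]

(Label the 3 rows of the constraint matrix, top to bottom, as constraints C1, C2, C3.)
Optimal: p = 1, q = 5
Binding: C1, C3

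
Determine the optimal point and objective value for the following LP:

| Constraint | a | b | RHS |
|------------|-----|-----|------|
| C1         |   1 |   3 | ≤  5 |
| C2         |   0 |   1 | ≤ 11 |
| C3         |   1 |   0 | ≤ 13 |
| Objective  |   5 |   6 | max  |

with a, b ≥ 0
a = 5, b = 0, z = 25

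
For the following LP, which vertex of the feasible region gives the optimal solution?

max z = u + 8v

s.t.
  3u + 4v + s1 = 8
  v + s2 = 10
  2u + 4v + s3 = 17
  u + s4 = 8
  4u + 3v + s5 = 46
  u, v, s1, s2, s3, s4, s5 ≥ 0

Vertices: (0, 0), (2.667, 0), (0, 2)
(0, 2) with z = 16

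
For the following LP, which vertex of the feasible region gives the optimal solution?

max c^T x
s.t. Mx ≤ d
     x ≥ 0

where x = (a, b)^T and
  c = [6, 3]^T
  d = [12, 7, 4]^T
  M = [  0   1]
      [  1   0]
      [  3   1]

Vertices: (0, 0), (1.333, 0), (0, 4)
Evaluating z = 6a + 3b at each vertex:
  (0, 0): z = 0
  (1.333, 0): z = 8
  (0, 4): z = 12

The largest value is z = 12, attained at (0, 4).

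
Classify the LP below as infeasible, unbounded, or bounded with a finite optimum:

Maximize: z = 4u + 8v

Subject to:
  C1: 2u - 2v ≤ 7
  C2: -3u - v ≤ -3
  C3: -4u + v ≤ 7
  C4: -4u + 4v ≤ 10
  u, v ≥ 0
Feasible point: (1, 0) satisfies every constraint, so the LP is feasible.
Direction d = (1, 1): for each constraint row a, a·d ≤ 0 —
  (2)(1) + (-2)(1) = 0 ≤ 0
  (-3)(1) + (-1)(1) = -4 ≤ 0
  (-4)(1) + (1)(1) = -3 ≤ 0
  (-4)(1) + (4)(1) = 0 ≤ 0
and d ≥ 0, so (1, 0) + t·d stays feasible for every t ≥ 0. Along this ray z = 4u + 8v changes by 12 per unit t, so z → +∞.

Unbounded — the objective can increase without bound over the feasible region.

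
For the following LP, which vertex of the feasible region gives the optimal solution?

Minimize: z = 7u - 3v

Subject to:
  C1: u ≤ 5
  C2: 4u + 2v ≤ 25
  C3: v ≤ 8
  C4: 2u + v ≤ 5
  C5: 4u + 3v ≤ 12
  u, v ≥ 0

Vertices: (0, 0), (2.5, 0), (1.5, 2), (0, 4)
Evaluating z = 7u - 3v at each vertex:
  (0, 0): z = 0
  (2.5, 0): z = 17.5
  (1.5, 2): z = 4.5
  (0, 4): z = -12

The smallest value is z = -12, attained at (0, 4).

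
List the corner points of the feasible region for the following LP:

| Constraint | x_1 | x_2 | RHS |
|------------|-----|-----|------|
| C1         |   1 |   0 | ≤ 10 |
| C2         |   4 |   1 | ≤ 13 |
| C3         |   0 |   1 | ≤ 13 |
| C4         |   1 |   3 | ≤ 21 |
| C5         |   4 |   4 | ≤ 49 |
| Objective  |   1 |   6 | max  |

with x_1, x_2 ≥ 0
Each vertex is the intersection of two constraint boundaries that also satisfies all remaining constraints:
  x_1 = 0 and x_2 = 0 → (0, 0)
  4x_1 + x_2 = 13 and x_2 = 0 → (3.25, 0)
  4x_1 + x_2 = 13 and x_1 + 3x_2 = 21 → (1.636, 6.455)
  x_1 + 3x_2 = 21 and x_1 = 0 → (0, 7)

Vertices: (0, 0), (3.25, 0), (1.636, 6.455), (0, 7)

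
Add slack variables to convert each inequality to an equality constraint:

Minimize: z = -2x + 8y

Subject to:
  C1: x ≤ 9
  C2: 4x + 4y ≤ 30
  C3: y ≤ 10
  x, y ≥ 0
min z = -2x + 8y

s.t.
  x + s1 = 9
  4x + 4y + s2 = 30
  y + s3 = 10
  x, y, s1, s2, s3 ≥ 0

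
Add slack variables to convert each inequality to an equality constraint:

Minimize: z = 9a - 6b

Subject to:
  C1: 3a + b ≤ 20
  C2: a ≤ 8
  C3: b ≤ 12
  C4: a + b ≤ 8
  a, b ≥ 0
min z = 9a - 6b

s.t.
  3a + b + s1 = 20
  a + s2 = 8
  b + s3 = 12
  a + b + s4 = 8
  a, b, s1, s2, s3, s4 ≥ 0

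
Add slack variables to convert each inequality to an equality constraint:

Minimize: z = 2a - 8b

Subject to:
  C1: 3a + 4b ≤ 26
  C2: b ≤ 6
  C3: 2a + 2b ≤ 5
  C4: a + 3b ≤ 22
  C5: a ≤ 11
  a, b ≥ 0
min z = 2a - 8b

s.t.
  3a + 4b + s1 = 26
  b + s2 = 6
  2a + 2b + s3 = 5
  a + 3b + s4 = 22
  a + s5 = 11
  a, b, s1, s2, s3, s4, s5 ≥ 0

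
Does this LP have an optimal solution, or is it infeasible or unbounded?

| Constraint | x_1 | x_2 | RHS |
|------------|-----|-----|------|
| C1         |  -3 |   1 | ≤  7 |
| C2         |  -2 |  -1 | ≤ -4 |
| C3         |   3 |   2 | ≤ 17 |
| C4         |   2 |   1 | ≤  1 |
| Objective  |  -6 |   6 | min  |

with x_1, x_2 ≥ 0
C4 requires 2x_1 + x_2 ≤ 1, while C2 (-2x_1 - x_2 ≤ -4) is equivalent to 2x_1 + x_2 ≥ 4. Together they would need 4 ≤ 2x_1 + x_2 ≤ 1, which is impossible since 4 > 1. No point satisfies all constraints.

Infeasible — the constraint set is empty.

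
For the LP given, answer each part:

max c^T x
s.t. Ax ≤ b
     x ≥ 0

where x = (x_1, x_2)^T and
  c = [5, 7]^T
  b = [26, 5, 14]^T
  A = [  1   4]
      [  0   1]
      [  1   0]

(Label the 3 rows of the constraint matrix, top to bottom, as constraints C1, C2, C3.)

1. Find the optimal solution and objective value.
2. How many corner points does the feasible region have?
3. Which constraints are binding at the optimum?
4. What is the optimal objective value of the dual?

1. x_1 = 14, x_2 = 3, z = 91
2. 5
3. C1, C3
4. 91 (by strong duality, equal to the primal optimum)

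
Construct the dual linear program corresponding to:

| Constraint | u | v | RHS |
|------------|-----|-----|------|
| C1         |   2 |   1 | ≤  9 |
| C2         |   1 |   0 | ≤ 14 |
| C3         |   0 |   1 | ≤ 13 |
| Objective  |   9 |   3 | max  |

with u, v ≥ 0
Minimize: z = 9y1 + 14y2 + 13y3

Subject to:
  C1: -2y1 - y2 ≤ -9
  C2: -y1 - y3 ≤ -3
  y1, y2, y3 ≥ 0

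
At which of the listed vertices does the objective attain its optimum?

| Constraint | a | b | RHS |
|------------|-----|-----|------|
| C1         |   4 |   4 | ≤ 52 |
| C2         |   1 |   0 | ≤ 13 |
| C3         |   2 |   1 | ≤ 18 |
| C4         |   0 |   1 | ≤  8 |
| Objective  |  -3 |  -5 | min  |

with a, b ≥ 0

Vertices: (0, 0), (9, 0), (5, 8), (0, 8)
(5, 8) with z = -55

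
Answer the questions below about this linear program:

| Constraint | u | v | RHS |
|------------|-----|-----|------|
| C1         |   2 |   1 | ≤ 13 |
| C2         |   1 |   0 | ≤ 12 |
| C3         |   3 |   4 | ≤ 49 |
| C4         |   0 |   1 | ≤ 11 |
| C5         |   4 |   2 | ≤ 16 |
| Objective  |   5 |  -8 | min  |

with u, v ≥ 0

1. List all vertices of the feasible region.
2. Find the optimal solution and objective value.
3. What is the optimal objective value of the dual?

1. (0, 0), (4, 0), (0, 8)
2. u = 0, v = 8, z = -64
3. -64 (by strong duality, equal to the primal optimum)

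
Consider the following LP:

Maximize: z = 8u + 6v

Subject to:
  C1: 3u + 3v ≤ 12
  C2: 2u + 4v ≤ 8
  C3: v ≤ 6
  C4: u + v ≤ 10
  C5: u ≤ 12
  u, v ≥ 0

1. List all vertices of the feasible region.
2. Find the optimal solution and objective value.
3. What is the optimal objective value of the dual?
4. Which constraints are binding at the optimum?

1. (0, 0), (4, 0), (0, 2)
2. u = 4, v = 0, z = 32
3. 32 (by strong duality, equal to the primal optimum)
4. C1, C2, v ≥ 0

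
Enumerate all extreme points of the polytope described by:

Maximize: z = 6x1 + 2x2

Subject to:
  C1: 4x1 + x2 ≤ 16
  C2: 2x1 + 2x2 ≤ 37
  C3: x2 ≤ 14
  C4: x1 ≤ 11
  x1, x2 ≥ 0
Each vertex is the intersection of two constraint boundaries that also satisfies all remaining constraints:
  x1 = 0 and x2 = 0 → (0, 0)
  4x1 + x2 = 16 and x2 = 0 → (4, 0)
  4x1 + x2 = 16 and x2 = 14 → (0.5, 14)
  x2 = 14 and x1 = 0 → (0, 14)

Vertices: (0, 0), (4, 0), (0.5, 14), (0, 14)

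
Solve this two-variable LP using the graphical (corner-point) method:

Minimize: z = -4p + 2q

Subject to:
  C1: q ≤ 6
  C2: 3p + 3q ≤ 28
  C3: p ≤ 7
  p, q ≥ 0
p = 7, q = 0, z = -28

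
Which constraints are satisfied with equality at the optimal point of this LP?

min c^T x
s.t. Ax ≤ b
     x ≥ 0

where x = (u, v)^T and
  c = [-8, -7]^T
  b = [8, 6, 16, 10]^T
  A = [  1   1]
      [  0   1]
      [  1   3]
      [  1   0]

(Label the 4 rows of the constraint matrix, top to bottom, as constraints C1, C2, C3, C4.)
Optimal: u = 8, v = 0
Slack at optimum:
  C1: slack = 0 (binding)
  C2: slack = 6
  C3: slack = 8
  C4: slack = 2
  u ≥ 0: u = 8
  v ≥ 0: v = 0 (binding)
Binding constraints: C1, v ≥ 0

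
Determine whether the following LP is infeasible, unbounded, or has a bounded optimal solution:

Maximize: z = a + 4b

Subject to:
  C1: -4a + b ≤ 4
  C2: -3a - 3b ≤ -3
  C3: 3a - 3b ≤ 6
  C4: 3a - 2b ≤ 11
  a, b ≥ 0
Feasible point: (0, 1) satisfies every constraint, so the LP is feasible.
Direction d = (1, 4): for each constraint row a, a·d ≤ 0 —
  (-4)(1) + (1)(4) = 0 ≤ 0
  (-3)(1) + (-3)(4) = -15 ≤ 0
  (3)(1) + (-3)(4) = -9 ≤ 0
  (3)(1) + (-2)(4) = -5 ≤ 0
and d ≥ 0, so (0, 1) + t·d stays feasible for every t ≥ 0. Along this ray z = a + 4b changes by 17 per unit t, so z → +∞.

The LP is unbounded; z can be made arbitrarily large.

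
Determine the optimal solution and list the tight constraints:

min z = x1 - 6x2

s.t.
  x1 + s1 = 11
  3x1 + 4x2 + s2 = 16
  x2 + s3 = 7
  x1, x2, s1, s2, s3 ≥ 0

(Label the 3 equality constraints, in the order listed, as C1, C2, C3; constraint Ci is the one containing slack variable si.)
Optimal: x1 = 0, x2 = 4
Slack at optimum:
  C1: slack = 11
  C2: slack = 0 (binding)
  C3: slack = 3
  x1 ≥ 0: x1 = 0 (binding)
  x2 ≥ 0: x2 = 4
Binding constraints: C2, x1 ≥ 0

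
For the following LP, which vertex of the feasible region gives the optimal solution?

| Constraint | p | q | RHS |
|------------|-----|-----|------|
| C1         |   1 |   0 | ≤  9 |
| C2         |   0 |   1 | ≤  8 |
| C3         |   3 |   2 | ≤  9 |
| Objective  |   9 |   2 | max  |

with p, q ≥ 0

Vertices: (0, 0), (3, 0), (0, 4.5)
(3, 0) with z = 27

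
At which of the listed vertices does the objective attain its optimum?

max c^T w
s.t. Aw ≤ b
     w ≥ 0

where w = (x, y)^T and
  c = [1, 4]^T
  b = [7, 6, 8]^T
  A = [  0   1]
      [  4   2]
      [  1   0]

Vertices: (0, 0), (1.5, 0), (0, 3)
Evaluating z = x + 4y at each vertex:
  (0, 0): z = 0
  (1.5, 0): z = 1.5
  (0, 3): z = 12

The largest value is z = 12, attained at (0, 3).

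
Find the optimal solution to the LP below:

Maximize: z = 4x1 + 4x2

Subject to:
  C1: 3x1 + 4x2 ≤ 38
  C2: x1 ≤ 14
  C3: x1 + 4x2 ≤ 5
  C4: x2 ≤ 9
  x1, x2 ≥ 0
Each vertex is the intersection of two constraint boundaries that also satisfies all remaining constraints:
  x1 = 0 and x2 = 0 → (0, 0)
  x1 + 4x2 = 5 and x2 = 0 → (5, 0)
  x1 + 4x2 = 5 and x1 = 0 → (0, 1.25)

Evaluating z = 4x1 + 4x2 at each vertex:
  (0, 0): z = 0
  (5, 0): z = 20
  (0, 1.25): z = 5

The maximum is at (5, 0) with z = 20.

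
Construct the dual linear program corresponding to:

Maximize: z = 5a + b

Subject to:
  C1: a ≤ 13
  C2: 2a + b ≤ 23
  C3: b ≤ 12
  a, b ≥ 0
Minimize: z = 13y1 + 23y2 + 12y3

Subject to:
  C1: -y1 - 2y2 ≤ -5
  C2: -y2 - y3 ≤ -1
  y1, y2, y3 ≥ 0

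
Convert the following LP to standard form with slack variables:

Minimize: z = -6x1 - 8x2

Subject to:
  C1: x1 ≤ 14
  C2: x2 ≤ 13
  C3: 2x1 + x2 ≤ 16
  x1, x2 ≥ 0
min z = -6x1 - 8x2

s.t.
  x1 + s1 = 14
  x2 + s2 = 13
  2x1 + x2 + s3 = 16
  x1, x2, s1, s2, s3 ≥ 0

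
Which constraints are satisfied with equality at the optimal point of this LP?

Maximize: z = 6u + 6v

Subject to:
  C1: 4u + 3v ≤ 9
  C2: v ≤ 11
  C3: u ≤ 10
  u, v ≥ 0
Optimal: u = 0, v = 3
Slack at optimum:
  C1: slack = 0 (binding)
  C2: slack = 8
  C3: slack = 10
  u ≥ 0: u = 0 (binding)
  v ≥ 0: v = 3
Binding constraints: C1, u ≥ 0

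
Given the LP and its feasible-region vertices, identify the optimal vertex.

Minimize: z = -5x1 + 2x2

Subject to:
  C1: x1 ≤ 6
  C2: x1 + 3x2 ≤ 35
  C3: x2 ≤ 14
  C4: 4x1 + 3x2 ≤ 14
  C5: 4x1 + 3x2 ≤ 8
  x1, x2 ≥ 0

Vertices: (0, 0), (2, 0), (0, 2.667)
Evaluating z = -5x1 + 2x2 at each vertex:
  (0, 0): z = 0
  (2, 0): z = -10
  (0, 2.667): z = 5.333

The smallest value is z = -10, attained at (2, 0).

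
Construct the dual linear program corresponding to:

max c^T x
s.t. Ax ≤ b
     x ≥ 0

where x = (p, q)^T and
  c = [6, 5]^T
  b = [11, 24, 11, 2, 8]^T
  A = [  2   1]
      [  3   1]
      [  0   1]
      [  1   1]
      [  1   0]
Minimize: z = 11y1 + 24y2 + 11y3 + 2y4 + 8y5

Subject to:
  C1: -2y1 - 3y2 - y4 - y5 ≤ -6
  C2: -y1 - y2 - y3 - y4 ≤ -5
  y1, y2, y3, y4, y5 ≥ 0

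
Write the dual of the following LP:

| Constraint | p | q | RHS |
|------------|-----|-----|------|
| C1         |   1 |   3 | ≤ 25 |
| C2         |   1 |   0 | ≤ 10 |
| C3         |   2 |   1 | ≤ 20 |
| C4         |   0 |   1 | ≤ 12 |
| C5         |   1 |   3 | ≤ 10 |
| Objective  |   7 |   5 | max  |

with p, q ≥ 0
Minimize: z = 25y1 + 10y2 + 20y3 + 12y4 + 10y5

Subject to:
  C1: -y1 - y2 - 2y3 - y5 ≤ -7
  C2: -3y1 - y3 - y4 - 3y5 ≤ -5
  y1, y2, y3, y4, y5 ≥ 0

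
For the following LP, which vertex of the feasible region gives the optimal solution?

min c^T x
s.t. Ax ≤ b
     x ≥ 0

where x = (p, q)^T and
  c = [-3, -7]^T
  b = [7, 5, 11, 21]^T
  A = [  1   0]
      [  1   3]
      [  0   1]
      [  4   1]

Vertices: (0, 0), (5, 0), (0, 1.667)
Evaluating z = -3p - 7q at each vertex:
  (0, 0): z = 0
  (5, 0): z = -15
  (0, 1.667): z = -11.67

The smallest value is z = -15, attained at (5, 0).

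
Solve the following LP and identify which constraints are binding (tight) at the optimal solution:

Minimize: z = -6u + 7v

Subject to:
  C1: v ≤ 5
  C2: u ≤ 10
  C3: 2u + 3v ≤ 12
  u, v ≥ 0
Optimal: u = 6, v = 0
Binding: C3, v ≥ 0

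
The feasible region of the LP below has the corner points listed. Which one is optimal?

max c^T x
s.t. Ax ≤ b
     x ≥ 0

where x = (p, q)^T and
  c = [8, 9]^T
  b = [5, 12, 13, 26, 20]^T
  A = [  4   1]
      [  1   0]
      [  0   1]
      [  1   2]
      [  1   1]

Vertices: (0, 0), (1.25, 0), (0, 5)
Evaluating z = 8p + 9q at each vertex:
  (0, 0): z = 0
  (1.25, 0): z = 10
  (0, 5): z = 45

The largest value is z = 45, attained at (0, 5).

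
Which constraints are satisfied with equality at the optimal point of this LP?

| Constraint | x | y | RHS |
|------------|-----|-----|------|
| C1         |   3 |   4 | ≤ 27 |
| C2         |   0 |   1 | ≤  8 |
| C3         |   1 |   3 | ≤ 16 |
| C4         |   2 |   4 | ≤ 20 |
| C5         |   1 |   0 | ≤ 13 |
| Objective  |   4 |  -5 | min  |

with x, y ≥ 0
Optimal: x = 0, y = 5
Slack at optimum:
  C1: slack = 7
  C2: slack = 3
  C3: slack = 1
  C4: slack = 0 (binding)
  C5: slack = 13
  x ≥ 0: x = 0 (binding)
  y ≥ 0: y = 5
Binding constraints: C4, x ≥ 0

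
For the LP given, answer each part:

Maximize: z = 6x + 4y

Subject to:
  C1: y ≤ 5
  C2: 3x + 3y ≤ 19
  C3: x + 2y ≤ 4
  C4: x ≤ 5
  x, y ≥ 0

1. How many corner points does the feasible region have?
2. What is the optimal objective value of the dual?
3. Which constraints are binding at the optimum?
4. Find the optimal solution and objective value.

1. 3
2. 24 (by strong duality, equal to the primal optimum)
3. C3, y ≥ 0
4. x = 4, y = 0, z = 24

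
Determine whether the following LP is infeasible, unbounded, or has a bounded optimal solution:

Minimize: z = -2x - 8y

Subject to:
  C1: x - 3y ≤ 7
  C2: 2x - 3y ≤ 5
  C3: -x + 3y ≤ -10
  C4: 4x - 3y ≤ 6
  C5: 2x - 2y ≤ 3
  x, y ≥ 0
C1 requires x - 3y ≤ 7, while C3 (-x + 3y ≤ -10) is equivalent to x - 3y ≥ 10. Together they would need 10 ≤ x - 3y ≤ 7, which is impossible since 10 > 7. No point satisfies all constraints.

Infeasible — the constraint set is empty.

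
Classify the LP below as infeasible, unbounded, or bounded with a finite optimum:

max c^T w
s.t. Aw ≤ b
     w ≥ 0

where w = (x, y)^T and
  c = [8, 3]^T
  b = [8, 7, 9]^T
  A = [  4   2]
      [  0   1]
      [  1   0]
The point (2, 0) satisfies every constraint, so the LP is feasible; the constraints give x ≤ 9 and y ≤ 7, which with x, y ≥ 0 keep the feasible region inside a bounded box. A feasible, bounded LP attains a finite optimum at a vertex.

Evaluating z = 8x + 3y at each vertex:
  (0, 0): z = 0
  (2, 0): z = 16
  (0, 4): z = 12

Bounded optimum: z* = 16 at (2, 0).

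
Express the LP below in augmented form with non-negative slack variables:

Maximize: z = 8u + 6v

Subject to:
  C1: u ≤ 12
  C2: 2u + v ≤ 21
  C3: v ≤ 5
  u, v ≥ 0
max z = 8u + 6v

s.t.
  u + s1 = 12
  2u + v + s2 = 21
  v + s3 = 5
  u, v, s1, s2, s3 ≥ 0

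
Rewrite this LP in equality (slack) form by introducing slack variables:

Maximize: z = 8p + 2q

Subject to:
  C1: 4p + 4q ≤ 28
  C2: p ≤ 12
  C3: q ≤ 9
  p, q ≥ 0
max z = 8p + 2q

s.t.
  4p + 4q + s1 = 28
  p + s2 = 12
  q + s3 = 9
  p, q, s1, s2, s3 ≥ 0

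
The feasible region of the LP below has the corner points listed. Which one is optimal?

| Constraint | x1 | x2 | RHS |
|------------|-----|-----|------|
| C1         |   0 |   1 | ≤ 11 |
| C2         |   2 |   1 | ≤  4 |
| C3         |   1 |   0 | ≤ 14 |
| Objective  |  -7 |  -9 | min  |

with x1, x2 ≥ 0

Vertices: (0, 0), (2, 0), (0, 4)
Evaluating z = -7x1 - 9x2 at each vertex:
  (0, 0): z = 0
  (2, 0): z = -14
  (0, 4): z = -36

The smallest value is z = -36, attained at (0, 4).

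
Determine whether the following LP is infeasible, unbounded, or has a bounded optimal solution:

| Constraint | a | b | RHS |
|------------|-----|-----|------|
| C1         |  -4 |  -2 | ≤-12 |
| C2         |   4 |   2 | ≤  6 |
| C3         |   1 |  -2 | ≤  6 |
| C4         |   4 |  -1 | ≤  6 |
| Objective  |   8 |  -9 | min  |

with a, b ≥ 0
C2 requires 4a + 2b ≤ 6, while C1 (-4a - 2b ≤ -12) is equivalent to 4a + 2b ≥ 12. Together they would need 12 ≤ 4a + 2b ≤ 6, which is impossible since 12 > 6. No point satisfies all constraints.

Infeasible — the constraint set is empty.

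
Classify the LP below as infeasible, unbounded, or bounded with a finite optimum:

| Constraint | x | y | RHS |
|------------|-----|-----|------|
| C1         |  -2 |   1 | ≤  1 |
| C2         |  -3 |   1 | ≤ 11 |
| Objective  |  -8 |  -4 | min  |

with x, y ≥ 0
Feasible point: (0, 0) satisfies every constraint, so the LP is feasible.
Direction d = (1, 0): for each constraint row a, a·d ≤ 0 —
  (-2)(1) + (1)(0) = -2 ≤ 0
  (-3)(1) + (1)(0) = -3 ≤ 0
and d ≥ 0, so (0, 0) + t·d stays feasible for every t ≥ 0. Along this ray z = -8x - 4y changes by -8 per unit t, so z → −∞.

Unbounded: there is a feasible ray along which z → −∞.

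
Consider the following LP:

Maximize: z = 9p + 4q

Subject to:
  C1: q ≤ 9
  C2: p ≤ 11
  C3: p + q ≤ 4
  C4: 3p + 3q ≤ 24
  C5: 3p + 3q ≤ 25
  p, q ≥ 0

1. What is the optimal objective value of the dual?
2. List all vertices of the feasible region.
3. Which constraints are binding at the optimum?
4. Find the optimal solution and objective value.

1. 36 (by strong duality, equal to the primal optimum)
2. (0, 0), (4, 0), (0, 4)
3. C3, q ≥ 0
4. p = 4, q = 0, z = 36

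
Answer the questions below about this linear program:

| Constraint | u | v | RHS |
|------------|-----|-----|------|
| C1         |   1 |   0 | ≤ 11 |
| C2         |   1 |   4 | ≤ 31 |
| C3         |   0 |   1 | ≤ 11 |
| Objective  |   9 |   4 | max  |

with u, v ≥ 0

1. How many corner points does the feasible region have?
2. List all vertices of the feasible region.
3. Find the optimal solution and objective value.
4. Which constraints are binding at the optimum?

1. 4
2. (0, 0), (11, 0), (11, 5), (0, 7.75)
3. u = 11, v = 5, z = 119
4. C1, C2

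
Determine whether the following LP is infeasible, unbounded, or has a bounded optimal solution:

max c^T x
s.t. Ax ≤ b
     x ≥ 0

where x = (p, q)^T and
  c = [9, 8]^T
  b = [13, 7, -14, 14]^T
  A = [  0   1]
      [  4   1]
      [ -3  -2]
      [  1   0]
The point (0, 7) satisfies every constraint, so the LP is feasible; the constraints give p ≤ 14 and q ≤ 13, which with p, q ≥ 0 keep the feasible region inside a bounded box. A feasible, bounded LP attains a finite optimum at a vertex.

Evaluating z = 9p + 8q at each vertex:
  (0, 7): z = 56

Feasible with finite optimum z* = 56 at (0, 7).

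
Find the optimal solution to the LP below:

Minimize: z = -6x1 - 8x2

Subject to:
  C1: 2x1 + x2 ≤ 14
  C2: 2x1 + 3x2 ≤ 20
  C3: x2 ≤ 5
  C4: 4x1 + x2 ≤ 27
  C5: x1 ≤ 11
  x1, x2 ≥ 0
Each vertex is the intersection of two constraint boundaries that also satisfies all remaining constraints:
  x1 = 0 and x2 = 0 → (0, 0)
  4x1 + x2 = 27 and x2 = 0 → (6.75, 0)
  2x1 + x2 = 14 and 4x1 + x2 = 27 → (6.5, 1)
  2x1 + x2 = 14 and 2x1 + 3x2 = 20 → (5.5, 3)
  2x1 + 3x2 = 20 and x2 = 5 → (2.5, 5)
  x2 = 5 and x1 = 0 → (0, 5)

Evaluating z = -6x1 - 8x2 at each vertex:
  (0, 0): z = 0
  (6.75, 0): z = -40.5
  (6.5, 1): z = -47
  (5.5, 3): z = -57
  (2.5, 5): z = -55
  (0, 5): z = -40

The minimum is at (5.5, 3) with z = -57.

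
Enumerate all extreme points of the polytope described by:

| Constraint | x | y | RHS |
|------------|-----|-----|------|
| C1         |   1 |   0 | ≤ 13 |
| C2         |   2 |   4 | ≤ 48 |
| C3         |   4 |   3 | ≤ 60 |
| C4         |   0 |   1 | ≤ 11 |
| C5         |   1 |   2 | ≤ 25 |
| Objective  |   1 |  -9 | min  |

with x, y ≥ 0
Each vertex is the intersection of two constraint boundaries that also satisfies all remaining constraints:
  x = 0 and y = 0 → (0, 0)
  x = 13 and y = 0 → (13, 0)
  x = 13 and 4x + 3y = 60 → (13, 2.667)
  2x + 4y = 48 and 4x + 3y = 60 → (9.6, 7.2)
  2x + 4y = 48 and y = 11 → (2, 11)
  y = 11 and x = 0 → (0, 11)

Vertices: (0, 0), (13, 0), (13, 2.667), (9.6, 7.2), (2, 11), (0, 11)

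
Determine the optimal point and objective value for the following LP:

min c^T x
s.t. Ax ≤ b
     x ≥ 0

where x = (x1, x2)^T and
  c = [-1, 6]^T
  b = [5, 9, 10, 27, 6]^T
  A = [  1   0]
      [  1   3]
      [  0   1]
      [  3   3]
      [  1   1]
Each vertex is the intersection of two constraint boundaries that also satisfies all remaining constraints:
  x1 = 0 and x2 = 0 → (0, 0)
  x1 = 5 and x2 = 0 → (5, 0)
  x1 = 5 and x1 + x2 = 6 → (5, 1)
  x1 + 3x2 = 9 and x1 + x2 = 6 → (4.5, 1.5)
  x1 + 3x2 = 9 and x1 = 0 → (0, 3)

Evaluating z = -x1 + 6x2 at each vertex:
  (0, 0): z = 0
  (5, 0): z = -5
  (5, 1): z = 1
  (4.5, 1.5): z = 4.5
  (0, 3): z = 18

The minimum is at (5, 0) with z = -5.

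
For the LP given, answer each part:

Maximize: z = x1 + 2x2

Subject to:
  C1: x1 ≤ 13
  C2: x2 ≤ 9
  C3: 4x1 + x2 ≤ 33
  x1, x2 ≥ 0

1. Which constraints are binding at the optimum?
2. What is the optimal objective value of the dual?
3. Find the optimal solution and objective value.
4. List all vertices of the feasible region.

1. C2, C3
2. 24 (by strong duality, equal to the primal optimum)
3. x1 = 6, x2 = 9, z = 24
4. (0, 0), (8.25, 0), (6, 9), (0, 9)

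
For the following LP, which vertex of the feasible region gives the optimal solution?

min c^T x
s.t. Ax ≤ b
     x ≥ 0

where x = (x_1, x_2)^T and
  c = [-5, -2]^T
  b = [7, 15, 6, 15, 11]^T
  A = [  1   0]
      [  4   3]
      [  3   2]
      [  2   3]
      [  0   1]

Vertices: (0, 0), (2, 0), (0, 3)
Evaluating z = -5x_1 - 2x_2 at each vertex:
  (0, 0): z = 0
  (2, 0): z = -10
  (0, 3): z = -6

The smallest value is z = -10, attained at (2, 0).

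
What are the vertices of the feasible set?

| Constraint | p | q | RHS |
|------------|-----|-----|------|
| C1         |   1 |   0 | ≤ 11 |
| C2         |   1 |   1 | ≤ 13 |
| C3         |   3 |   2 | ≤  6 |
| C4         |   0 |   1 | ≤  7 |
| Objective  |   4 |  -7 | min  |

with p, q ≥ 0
Each vertex is the intersection of two constraint boundaries that also satisfies all remaining constraints:
  p = 0 and q = 0 → (0, 0)
  3p + 2q = 6 and q = 0 → (2, 0)
  3p + 2q = 6 and p = 0 → (0, 3)

Vertices: (0, 0), (2, 0), (0, 3)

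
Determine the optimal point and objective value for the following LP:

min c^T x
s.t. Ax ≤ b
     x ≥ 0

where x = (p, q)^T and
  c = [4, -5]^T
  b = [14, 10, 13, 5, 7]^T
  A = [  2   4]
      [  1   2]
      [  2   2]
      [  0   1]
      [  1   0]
Each vertex is the intersection of two constraint boundaries that also satisfies all remaining constraints:
  p = 0 and q = 0 → (0, 0)
  2p + 2q = 13 and q = 0 → (6.5, 0)
  2p + 4q = 14 and 2p + 2q = 13 → (6, 0.5)
  2p + 4q = 14 and p = 0 → (0, 3.5)

Evaluating z = 4p - 5q at each vertex:
  (0, 0): z = 0
  (6.5, 0): z = 26
  (6, 0.5): z = 21.5
  (0, 3.5): z = -17.5

The minimum is at (0, 3.5) with z = -17.5.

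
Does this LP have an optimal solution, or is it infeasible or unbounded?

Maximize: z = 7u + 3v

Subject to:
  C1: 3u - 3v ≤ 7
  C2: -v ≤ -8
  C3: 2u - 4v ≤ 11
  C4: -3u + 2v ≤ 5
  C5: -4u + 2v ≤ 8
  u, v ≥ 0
Feasible point: (4, 8) satisfies every constraint, so the LP is feasible.
Direction d = (1, 1): for each constraint row a, a·d ≤ 0 —
  (3)(1) + (-3)(1) = 0 ≤ 0
  (0)(1) + (-1)(1) = -1 ≤ 0
  (2)(1) + (-4)(1) = -2 ≤ 0
  (-3)(1) + (2)(1) = -1 ≤ 0
  (-4)(1) + (2)(1) = -2 ≤ 0
and d ≥ 0, so (4, 8) + t·d stays feasible for every t ≥ 0. Along this ray z = 7u + 3v changes by 10 per unit t, so z → +∞.

Unbounded: there is a feasible ray along which z → +∞.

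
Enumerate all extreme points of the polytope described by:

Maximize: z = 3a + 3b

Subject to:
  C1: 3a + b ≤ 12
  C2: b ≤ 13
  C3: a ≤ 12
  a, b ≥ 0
Each vertex is the intersection of two constraint boundaries that also satisfies all remaining constraints:
  a = 0 and b = 0 → (0, 0)
  3a + b = 12 and b = 0 → (4, 0)
  3a + b = 12 and a = 0 → (0, 12)

Vertices: (0, 0), (4, 0), (0, 12)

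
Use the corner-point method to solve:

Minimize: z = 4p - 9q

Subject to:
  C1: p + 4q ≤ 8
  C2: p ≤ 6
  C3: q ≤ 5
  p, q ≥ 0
Each vertex is the intersection of two constraint boundaries that also satisfies all remaining constraints:
  p = 0 and q = 0 → (0, 0)
  p = 6 and q = 0 → (6, 0)
  p + 4q = 8 and p = 6 → (6, 0.5)
  p + 4q = 8 and p = 0 → (0, 2)

Evaluating z = 4p - 9q at each vertex:
  (0, 0): z = 0
  (6, 0): z = 24
  (6, 0.5): z = 19.5
  (0, 2): z = -18

The minimum is at (0, 2) with z = -18.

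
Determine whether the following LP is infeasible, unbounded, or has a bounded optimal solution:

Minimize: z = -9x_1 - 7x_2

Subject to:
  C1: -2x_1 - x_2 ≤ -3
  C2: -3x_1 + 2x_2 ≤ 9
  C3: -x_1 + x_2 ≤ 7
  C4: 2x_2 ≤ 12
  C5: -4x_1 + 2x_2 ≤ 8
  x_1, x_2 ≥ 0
Feasible point: (1, 1) satisfies every constraint, so the LP is feasible.
Direction d = (1, 0): for each constraint row a, a·d ≤ 0 —
  (-2)(1) + (-1)(0) = -2 ≤ 0
  (-3)(1) + (2)(0) = -3 ≤ 0
  (-1)(1) + (1)(0) = -1 ≤ 0
  (0)(1) + (2)(0) = 0 ≤ 0
  (-4)(1) + (2)(0) = -4 ≤ 0
and d ≥ 0, so (1, 1) + t·d stays feasible for every t ≥ 0. Along this ray z = -9x_1 - 7x_2 changes by -9 per unit t, so z → −∞.

Unbounded: there is a feasible ray along which z → −∞.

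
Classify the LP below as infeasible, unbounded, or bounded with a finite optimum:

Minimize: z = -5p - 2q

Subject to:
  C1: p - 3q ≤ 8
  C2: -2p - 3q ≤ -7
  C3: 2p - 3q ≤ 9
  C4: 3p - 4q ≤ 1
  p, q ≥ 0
Feasible point: (0, 3) satisfies every constraint, so the LP is feasible.
Direction d = (0, 1): for each constraint row a, a·d ≤ 0 —
  (1)(0) + (-3)(1) = -3 ≤ 0
  (-2)(0) + (-3)(1) = -3 ≤ 0
  (2)(0) + (-3)(1) = -3 ≤ 0
  (3)(0) + (-4)(1) = -4 ≤ 0
and d ≥ 0, so (0, 3) + t·d stays feasible for every t ≥ 0. Along this ray z = -5p - 2q changes by -2 per unit t, so z → −∞.

Unbounded: there is a feasible ray along which z → −∞.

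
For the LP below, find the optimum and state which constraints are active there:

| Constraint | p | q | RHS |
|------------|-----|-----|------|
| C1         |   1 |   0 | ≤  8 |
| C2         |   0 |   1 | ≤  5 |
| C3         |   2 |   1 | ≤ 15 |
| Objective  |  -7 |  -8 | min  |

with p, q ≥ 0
Optimal: p = 5, q = 5
Slack at optimum:
  C1: slack = 3
  C2: slack = 0 (binding)
  C3: slack = 0 (binding)
  p ≥ 0: p = 5
  q ≥ 0: q = 5
Binding constraints: C2, C3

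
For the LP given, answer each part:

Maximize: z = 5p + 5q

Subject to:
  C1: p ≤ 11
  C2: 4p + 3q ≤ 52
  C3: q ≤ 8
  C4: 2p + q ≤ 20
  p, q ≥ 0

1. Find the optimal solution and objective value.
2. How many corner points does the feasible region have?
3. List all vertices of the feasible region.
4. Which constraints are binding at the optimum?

1. p = 6, q = 8, z = 70
2. 4
3. (0, 0), (10, 0), (6, 8), (0, 8)
4. C3, C4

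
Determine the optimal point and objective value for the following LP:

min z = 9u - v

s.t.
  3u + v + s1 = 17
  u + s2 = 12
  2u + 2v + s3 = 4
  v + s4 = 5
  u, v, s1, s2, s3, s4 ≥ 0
u = 0, v = 2, z = -2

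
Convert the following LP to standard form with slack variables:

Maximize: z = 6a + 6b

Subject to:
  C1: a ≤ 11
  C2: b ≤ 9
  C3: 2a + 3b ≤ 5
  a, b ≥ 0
max z = 6a + 6b

s.t.
  a + s1 = 11
  b + s2 = 9
  2a + 3b + s3 = 5
  a, b, s1, s2, s3 ≥ 0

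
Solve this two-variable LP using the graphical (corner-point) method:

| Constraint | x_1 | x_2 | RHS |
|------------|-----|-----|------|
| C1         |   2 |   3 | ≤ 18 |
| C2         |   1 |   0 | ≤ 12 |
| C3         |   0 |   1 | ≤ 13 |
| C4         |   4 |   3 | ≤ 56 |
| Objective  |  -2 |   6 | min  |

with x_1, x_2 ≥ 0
x_1 = 9, x_2 = 0, z = -18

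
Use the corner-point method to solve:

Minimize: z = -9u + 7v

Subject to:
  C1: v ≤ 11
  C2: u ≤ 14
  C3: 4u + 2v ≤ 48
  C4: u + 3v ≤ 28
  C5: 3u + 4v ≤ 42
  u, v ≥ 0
Each vertex is the intersection of two constraint boundaries that also satisfies all remaining constraints:
  u = 0 and v = 0 → (0, 0)
  4u + 2v = 48 and v = 0 → (12, 0)
  4u + 2v = 48 and 3u + 4v = 42 → (10.8, 2.4)
  u + 3v = 28 and 3u + 4v = 42 → (2.8, 8.4)
  u + 3v = 28 and u = 0 → (0, 9.333)

Evaluating z = -9u + 7v at each vertex:
  (0, 0): z = 0
  (12, 0): z = -108
  (10.8, 2.4): z = -80.4
  (2.8, 8.4): z = 33.6
  (0, 9.333): z = 65.33

The minimum is at (12, 0) with z = -108.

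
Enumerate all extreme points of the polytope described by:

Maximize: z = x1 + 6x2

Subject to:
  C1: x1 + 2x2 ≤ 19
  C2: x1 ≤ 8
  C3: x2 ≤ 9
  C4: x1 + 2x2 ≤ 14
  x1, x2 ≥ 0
Each vertex is the intersection of two constraint boundaries that also satisfies all remaining constraints:
  x1 = 0 and x2 = 0 → (0, 0)
  x1 = 8 and x2 = 0 → (8, 0)
  x1 = 8 and x1 + 2x2 = 14 → (8, 3)
  x1 + 2x2 = 14 and x1 = 0 → (0, 7)

Vertices: (0, 0), (8, 0), (8, 3), (0, 7)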